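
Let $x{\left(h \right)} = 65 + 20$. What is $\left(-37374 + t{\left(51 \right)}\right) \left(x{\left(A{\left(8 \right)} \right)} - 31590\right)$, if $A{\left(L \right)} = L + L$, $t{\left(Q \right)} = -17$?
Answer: $1178003455$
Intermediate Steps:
$A{\left(L \right)} = 2 L$
$x{\left(h \right)} = 85$
$\left(-37374 + t{\left(51 \right)}\right) \left(x{\left(A{\left(8 \right)} \right)} - 31590\right) = \left(-37374 - 17\right) \left(85 - 31590\right) = - 37391 \left(85 - 31590\right) = \left(-37391\right) \left(-31505\right) = 1178003455$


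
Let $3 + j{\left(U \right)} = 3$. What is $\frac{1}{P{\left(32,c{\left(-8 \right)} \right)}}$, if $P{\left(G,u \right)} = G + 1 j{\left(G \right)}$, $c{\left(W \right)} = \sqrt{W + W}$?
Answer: $\frac{1}{32} \approx 0.03125$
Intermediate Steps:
$j{\left(U \right)} = 0$ ($j{\left(U \right)} = -3 + 3 = 0$)
$c{\left(W \right)} = \sqrt{2} \sqrt{W}$ ($c{\left(W \right)} = \sqrt{2 W} = \sqrt{2} \sqrt{W}$)
$P{\left(G,u \right)} = G$ ($P{\left(G,u \right)} = G + 1 \cdot 0 = G + 0 = G$)
$\frac{1}{P{\left(32,c{\left(-8 \right)} \right)}} = \frac{1}{32}$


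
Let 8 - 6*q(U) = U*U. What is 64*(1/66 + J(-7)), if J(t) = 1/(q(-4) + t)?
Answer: -5536/825 ≈ -6.7103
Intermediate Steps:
q(U) = 4/3 - U²/6 (q(U) = 4/3 - U*U/6 = 4/3 - U²/6)
J(t) = 1/(-4/3 + t) (J(t) = 1/((4/3 - ⅙*(-4)²) + t) = 1/((4/3 - ⅙*16) + t) = 1/((4/3 - 8/3) + t) = 1/(-4/3 + t))
64*(1/66 + J(-7)) = 64*(1/66 + 3/(-4 + 3*(-7))) = 64*(1/66 + 3/(-4 - 21)) = 64*(1/66 + 3/(-25)) = 64*(1/66 + 3*(-1/25)) = 64*(1/66 - 3/25) = 64*(-173/1650) = -5536/825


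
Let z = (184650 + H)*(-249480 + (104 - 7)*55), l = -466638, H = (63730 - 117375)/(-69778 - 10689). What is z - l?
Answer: -3627538489973329/80467 ≈ -4.5081e+10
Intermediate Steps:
H = 53645/80467 (H = -53645/(-80467) = -53645*(-1/80467) = 53645/80467 ≈ 0.66667)
z = -3627576038933275/80467 (z = (184650 + 53645/80467)*(-249480 + (104 - 7)*55) = 14858285195*(-249480 + 97*55)/80467 = 14858285195*(-249480 + 5335)/80467 = (14858285195/80467)*(-244145) = -3627576038933275/80467 ≈ -4.5082e+10)
z - l = -3627576038933275/80467 - 1*(-466638) = -3627576038933275/80467 + 466638 = -3627538489973329/80467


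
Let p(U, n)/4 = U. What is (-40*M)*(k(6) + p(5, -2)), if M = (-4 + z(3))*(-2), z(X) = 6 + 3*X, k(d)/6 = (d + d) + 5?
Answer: 107360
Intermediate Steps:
p(U, n) = 4*U
k(d) = 30 + 12*d (k(d) = 6*((d + d) + 5) = 6*(2*d + 5) = 6*(5 + 2*d) = 30 + 12*d)
M = -22 (M = (-4 + (6 + 3*3))*(-2) = (-4 + (6 + 9))*(-2) = (-4 + 15)*(-2) = 11*(-2) = -22)
(-40*M)*(k(6) + p(5, -2)) = (-40*(-22))*((30 + 12*6) + 4*5) = 880*((30 + 72) + 20) = 880*(102 + 20) = 880*122 = 107360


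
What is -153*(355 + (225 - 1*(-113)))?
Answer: -106029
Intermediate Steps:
-153*(355 + (225 - 1*(-113))) = -153*(355 + (225 + 113)) = -153*(355 + 338) = -153*693 = -106029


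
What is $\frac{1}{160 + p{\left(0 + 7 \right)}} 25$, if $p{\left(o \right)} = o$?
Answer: $\frac{25}{167} \approx 0.1497$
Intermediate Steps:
$\frac{1}{160 + p{\left(0 + 7 \right)}} 25 = \frac{1}{160 + \left(0 + 7\right)} 25 = \frac{1}{160 + 7} \cdot 25 = \frac{1}{167} \cdot 25 = \frac{25}{167}$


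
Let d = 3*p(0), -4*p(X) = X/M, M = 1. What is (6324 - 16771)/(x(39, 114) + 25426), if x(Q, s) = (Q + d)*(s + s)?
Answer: -10447/34318 ≈ -0.30442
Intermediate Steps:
p(X) = -X/4 (p(X) = -X/(4*1) = -X/4)
d = 0 (d = 3*(-¼*0) = 3*0 = 0)
x(Q, s) = 2*Q*s (x(Q, s) = (Q + 0)*(s + s) = Q*(2*s) = 2*Q*s)
(6324 - 16771)/(x(39, 114) + 25426) = (6324 - 16771)/(2*39*114 + 25426) = -10447/(8892 + 25426) = -10447/34318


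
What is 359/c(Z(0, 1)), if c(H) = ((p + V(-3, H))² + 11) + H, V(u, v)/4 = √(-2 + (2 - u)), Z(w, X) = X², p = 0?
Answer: 359/60 ≈ 5.9833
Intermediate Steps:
V(u, v) = 4*√(-u) (V(u, v) = 4*√(-2 + (2 - u)) = 4*√(-u))
c(H) = 59 + H (c(H) = ((0 + 4*√(-1*(-3)))² + 11) + H = ((0 + 4*√3)² + 11) + H = ((4*√3)² + 11) + H = (48 + 11) + H = 59 + H)
359/c(Z(0, 1)) = 359/(59 + 1²) = 359/(59 + 1) = 359/60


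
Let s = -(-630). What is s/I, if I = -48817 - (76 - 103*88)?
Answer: -630/39829 ≈ -0.015818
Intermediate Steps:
s = 630 (s = -210*(-3) = 630)
I = -39829 (I = -48817 - (76 - 9064) = -48817 - 1*(-8988) = -48817 + 8988 = -39829)
s/I = 630/(-39829) = 630*(-1/39829) = -630/39829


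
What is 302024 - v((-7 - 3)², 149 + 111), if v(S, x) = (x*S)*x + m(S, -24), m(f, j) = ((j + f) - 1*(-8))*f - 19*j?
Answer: -6466832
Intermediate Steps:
m(f, j) = -19*j + f*(8 + f + j) (m(f, j) = ((f + j) + 8)*f - 19*j = (8 + f + j)*f - 19*j = f*(8 + f + j) - 19*j = -19*j + f*(8 + f + j))
v(S, x) = 456 + S² - 16*S + S*x² (v(S, x) = (x*S)*x + (S² - 19*(-24) + 8*S + S*(-24)) = (S*x)*x + (S² + 456 + 8*S - 24*S) = S*x² + (456 + S² - 16*S) = 456 + S² - 16*S + S*x²)
302024 - v((-7 - 3)², 149 + 111) = 302024 - (456 + ((-7 - 3)²)² - 16*(-7 - 3)² + (-7 - 3)²*(149 + 111)²) = 302024 - (456 + ((-10)²)² - 16*(-10)² + (-10)²*260²) = 302024 - (456 + 100² - 16*100 + 100*67600) = 302024 - (456 + 10000 - 1600 + 6760000) = 302024 - 1*6768856 = 302024 - 6768856 = -6466832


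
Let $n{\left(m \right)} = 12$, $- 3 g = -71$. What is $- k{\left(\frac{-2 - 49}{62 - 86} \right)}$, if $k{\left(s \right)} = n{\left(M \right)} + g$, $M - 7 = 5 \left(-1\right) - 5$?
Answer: $- \frac{107}{3} \approx -35.667$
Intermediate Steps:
$g = \frac{71}{3}$ ($g = \left(- \frac{1}{3}\right) \left(-71\right) = \frac{71}{3} \approx 23.667$)
$M = -3$ ($M = 7 + \left(5 \left(-1\right) - 5\right) = 7 - 10 = -3$)
$k{\left(s \right)} = \frac{107}{3}$ ($k{\left(s \right)} = 12 + \frac{71}{3} = \frac{107}{3}$)
$- k{\left(\frac{-2 - 49}{62 - 86} \right)} = \left(-1\right) \frac{107}{3} = - \frac{107}{3}$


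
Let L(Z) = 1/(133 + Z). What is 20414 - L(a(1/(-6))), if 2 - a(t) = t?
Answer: 16555748/811 ≈ 20414.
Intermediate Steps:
a(t) = 2 - t
20414 - L(a(1/(-6))) = 20414 - 1/(133 + (2 - 1/(-6))) = 20414 - 1/(133 + (2 - 1*(-⅙))) = 20414 - 1/(133 + (2 + ⅙)) = 20414 - 1/(133 + 13/6) = 20414 - 1/811/6 = 20414 - 1*6/811 = 20414 - 6/811 = 16555748/811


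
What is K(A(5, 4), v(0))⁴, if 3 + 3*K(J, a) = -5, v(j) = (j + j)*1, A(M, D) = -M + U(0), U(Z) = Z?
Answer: 4096/81 ≈ 50.568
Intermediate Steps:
A(M, D) = -M (A(M, D) = -M + 0 = -M)
v(j) = 2*j (v(j) = (2*j)*1 = 2*j)
K(J, a) = -8/3 (K(J, a) = -1 + (⅓)*(-5) = -1 - 5/3 = -8/3)
K(A(5, 4), v(0))⁴ = (-8/3)⁴ = 4096/81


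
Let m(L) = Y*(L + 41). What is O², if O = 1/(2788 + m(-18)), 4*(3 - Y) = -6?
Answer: 4/33443089 ≈ 1.1961e-7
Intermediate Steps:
Y = 9/2 (Y = 3 - ¼*(-6) = 3 + 3/2 = 9/2 ≈ 4.5000)
m(L) = 369/2 + 9*L/2 (m(L) = 9*(L + 41)/2 = 9*(41 + L)/2 = 369/2 + 9*L/2)
O = 2/5783 (O = 1/(2788 + (369/2 + (9/2)*(-18))) = 1/(2788 + (369/2 - 81)) = 1/(2788 + 207/2) = 1/(5783/2) = 2/5783 ≈ 0.00034584)
O² = (2/5783)² = 4/33443089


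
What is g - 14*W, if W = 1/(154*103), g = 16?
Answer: 18127/1133 ≈ 15.999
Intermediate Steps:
W = 1/15862 (W = (1/154)*(1/103) = 1/15862 ≈ 6.3044e-5)
g - 14*W = 16 - 14*1/15862 = 16 - 1/1133 = 18127/1133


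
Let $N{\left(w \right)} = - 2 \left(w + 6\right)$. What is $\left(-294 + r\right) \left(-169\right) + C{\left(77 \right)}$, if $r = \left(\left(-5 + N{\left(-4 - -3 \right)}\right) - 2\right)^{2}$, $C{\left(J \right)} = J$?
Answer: $922$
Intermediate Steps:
$N{\left(w \right)} = -12 - 2 w$ ($N{\left(w \right)} = - 2 \left(6 + w\right) = -12 - 2 w$)
$r = 289$ ($r = \left(\left(-5 - \left(12 + 2 \left(-4 - -3\right)\right)\right) - 2\right)^{2} = \left(\left(-5 - \left(12 + 2 \left(-4 + 3\right)\right)\right) - 2\right)^{2} = \left(\left(-5 - 10\right) - 2\right)^{2} = \left(-15 - 2\right)^{2} = \left(-17\right)^{2} = 289$)
$\left(-294 + r\right) \left(-169\right) + C{\left(77 \right)} = \left(-294 + 289\right) \left(-169\right) + 77 = \left(-5\right) \left(-169\right) + 77 = 845 + 77 = 922$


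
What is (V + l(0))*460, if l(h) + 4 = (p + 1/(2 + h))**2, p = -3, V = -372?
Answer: -170085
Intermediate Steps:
l(h) = -4 + (-3 + 1/(2 + h))**2
(V + l(0))*460 = (-372 + (9 + 5*0**2 + 14*0)/(4 + 0**2 + 4*0))*460 = (-372 + (9 + 5*0 + 0)/(4 + 0 + 0))*460 = (-372 + (9 + 0 + 0)/4)*460 = (-372 + (1/4)*9)*460 = (-372 + 9/4)*460 = -1479/4*460 = -170085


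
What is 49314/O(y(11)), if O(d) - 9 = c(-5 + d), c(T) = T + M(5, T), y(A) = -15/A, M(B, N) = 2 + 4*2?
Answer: 542454/139 ≈ 3902.5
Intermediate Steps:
M(B, N) = 10 (M(B, N) = 2 + 8 = 10)
c(T) = 10 + T (c(T) = T + 10 = 10 + T)
O(d) = 14 + d (O(d) = 9 + (10 + (-5 + d)) = 9 + (5 + d) = 14 + d)
49314/O(y(11)) = 49314/(14 - 15/11) = 49314/(139/11) = 49314*(11/139) = 542454/139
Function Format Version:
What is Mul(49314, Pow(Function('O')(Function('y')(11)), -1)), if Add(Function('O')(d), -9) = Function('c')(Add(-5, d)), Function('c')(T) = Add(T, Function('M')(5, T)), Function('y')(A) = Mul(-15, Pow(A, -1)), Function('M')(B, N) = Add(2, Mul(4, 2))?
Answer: Rational(542454, 139) ≈ 3902.5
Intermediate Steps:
Function('M')(B, N) = 10 (Function('M')(B, N) = Add(2, 8) = 10)
Function('c')(T) = Add(10, T) (Function('c')(T) = Add(T, 10) = Add(10, T))
Function('O')(d) = Add(14, d) (Function('O')(d) = Add(9, Add(10, Add(-5, d))) = Add(9, Add(5, d)) = Add(14, d))
Mul(49314, Pow(Function('O')(Function('y')(11)), -1)) = Mul(49314, Pow(Add(14, Mul(-15, Pow(11, -1))), -1)) = Mul(49314, Pow(Add(14, Mul(-15, Rational(1, 11))), -1)) = Mul(49314, Pow(Add(14, Rational(-15, 11)), -1)) = Mul(49314, Pow(Rational(139, 11), -1)) = Mul(49314, Rational(11, 139)) = Rational(542454, 139)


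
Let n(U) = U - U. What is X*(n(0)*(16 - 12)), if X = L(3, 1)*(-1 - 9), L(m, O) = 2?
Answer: 0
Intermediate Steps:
n(U) = 0
X = -20 (X = 2*(-1 - 9) = 2*(-10) = -20)
X*(n(0)*(16 - 12)) = -0*(16 - 12) = -0*4 = -20*0 = 0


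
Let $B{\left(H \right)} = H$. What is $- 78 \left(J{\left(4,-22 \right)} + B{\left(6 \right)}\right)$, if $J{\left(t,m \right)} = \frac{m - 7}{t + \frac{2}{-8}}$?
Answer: $\frac{676}{5} \approx 135.2$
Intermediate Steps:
$J{\left(t,m \right)} = \frac{-7 + m}{- \frac{1}{4} + t}$ ($J{\left(t,m \right)} = \frac{-7 + m}{t + 2 \left(- \frac{1}{8}\right)} = \frac{-7 + m}{t - \frac{1}{4}} = \frac{-7 + m}{- \frac{1}{4} + t}$)
$- 78 \left(J{\left(4,-22 \right)} + B{\left(6 \right)}\right) = - 78 \left(\frac{4 \left(-7 - 22\right)}{-1 + 4 \cdot 4} + 6\right) = - 78 \left(4 \frac{1}{-1 + 16} \left(-29\right) + 6\right) = - 78 \left(4 \cdot \frac{1}{15} \left(-29\right) + 6\right) = - 78 \left(- \frac{116}{15} + 6\right) = \left(-78\right) \left(- \frac{26}{15}\right) = \frac{676}{5}$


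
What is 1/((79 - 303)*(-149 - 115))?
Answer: 1/59136 ≈ 1.6910e-5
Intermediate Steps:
1/((79 - 303)*(-149 - 115)) = 1/(-224*(-264)) = 1/59136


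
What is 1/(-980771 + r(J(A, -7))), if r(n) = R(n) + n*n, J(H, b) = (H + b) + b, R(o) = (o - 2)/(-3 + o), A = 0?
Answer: -17/16669759 ≈ -1.0198e-6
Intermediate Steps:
R(o) = (-2 + o)/(-3 + o)
J(H, b) = H + 2*b
r(n) = n² + (-2 + n)/(-3 + n) (r(n) = (-2 + n)/(-3 + n) + n*n = (-2 + n)/(-3 + n) + n² = n² + (-2 + n)/(-3 + n))
1/(-980771 + r(J(A, -7))) = 1/(-980771 + (-2 + (0 + 2*(-7)) + (0 + 2*(-7))²*(-3 + (0 + 2*(-7))))/(-3 + (0 + 2*(-7)))) = 1/(-980771 + (-2 + (0 - 14) + (0 - 14)²*(-3 + (0 - 14)))/(-3 + (0 - 14))) = 1/(-980771 + (-2 - 14 + (-14)²*(-3 - 14))/(-3 - 14)) = 1/(-980771 + (-2 - 14 + 196*(-17))/(-17)) = 1/(-980771 - (-2 - 14 - 3332)/17) = 1/(-980771 - 1/17*(-3348)) = 1/(-980771 + 3348/17) = 1/(-16669759/17) = -17/16669759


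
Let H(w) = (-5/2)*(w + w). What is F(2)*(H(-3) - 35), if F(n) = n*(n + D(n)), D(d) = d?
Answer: -160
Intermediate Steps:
H(w) = -5*w (H(w) = (-5*½)*(2*w) = -5*w)
F(n) = 2*n² (F(n) = n*(n + n) = n*(2*n) = 2*n²)
F(2)*(H(-3) - 35) = (2*2²)*(-5*(-3) - 35) = (2*4)*(15 - 35) = 8*(-20) = -160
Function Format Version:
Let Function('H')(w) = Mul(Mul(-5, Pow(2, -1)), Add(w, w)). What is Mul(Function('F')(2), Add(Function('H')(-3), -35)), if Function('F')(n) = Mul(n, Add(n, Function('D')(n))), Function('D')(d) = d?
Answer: -160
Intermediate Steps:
Function('H')(w) = Mul(-5, w) (Function('H')(w) = Mul(Mul(-5, Rational(1, 2)), Mul(2, w)) = Mul(Rational(-5, 2), Mul(2, w)) = Mul(-5, w))
Function('F')(n) = Mul(2, Pow(n, 2)) (Function('F')(n) = Mul(n, Add(n, n)) = Mul(n, Mul(2, n)) = Mul(2, Pow(n, 2)))
Mul(Function('F')(2), Add(Function('H')(-3), -35)) = Mul(Mul(2, Pow(2, 2)), Add(Mul(-5, -3), -35)) = Mul(Mul(2, 4), Add(15, -35)) = Mul(8, -20) = -160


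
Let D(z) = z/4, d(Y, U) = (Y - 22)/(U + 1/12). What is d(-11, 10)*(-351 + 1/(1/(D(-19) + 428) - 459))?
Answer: 892661976/777083 ≈ 1148.7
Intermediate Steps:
d(Y, U) = (-22 + Y)/(1/12 + U) (d(Y, U) = (-22 + Y)/(U + 1/12) = (-22 + Y)/(1/12 + U))
D(z) = z/4 (D(z) = z*(¼) = z/4)
d(-11, 10)*(-351 + 1/(1/(D(-19) + 428) - 459)) = (12*(-22 - 11)/(1 + 12*10))*(-351 + 1/(1/((¼)*(-19) + 428) - 459)) = (12*(-33)/(1 + 120))*(-351 + 1/(1/(-19/4 + 428) - 459)) = (12*(-33)/121)*(-351 + 1/(1/(1693/4) - 459)) = (12*(1/121)*(-33))*(-351 + 1/(4/1693 - 459)) = -36*(-351 + 1/(-777083/1693))/11 = -36*(-351 - 1693/777083)/11 = -36/11*(-272757826/777083) = 892661976/777083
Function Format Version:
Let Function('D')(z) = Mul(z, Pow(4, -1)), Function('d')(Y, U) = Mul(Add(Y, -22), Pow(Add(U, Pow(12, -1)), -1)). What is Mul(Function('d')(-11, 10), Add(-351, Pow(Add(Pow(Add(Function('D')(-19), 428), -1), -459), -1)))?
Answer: Rational(892661976, 777083) ≈ 1148.7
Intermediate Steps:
Function('d')(Y, U) = Mul(Pow(Add(Rational(1, 12), U), -1), Add(-22, Y)) (Function('d')(Y, U) = Mul(Add(-22, Y), Pow(Add(U, Rational(1, 12)), -1)) = Mul(Add(-22, Y), Pow(Add(Rational(1, 12), U), -1)) = Mul(Pow(Add(Rational(1, 12), U), -1), Add(-22, Y)))
Function('D')(z) = Mul(Rational(1, 4), z) (Function('D')(z) = Mul(z, Rational(1, 4)) = Mul(Rational(1, 4), z))
Mul(Function('d')(-11, 10), Add(-351, Pow(Add(Pow(Add(Function('D')(-19), 428), -1), -459), -1))) = Mul(Mul(12, Pow(Add(1, Mul(12, 10)), -1), Add(-22, -11)), Add(-351, Pow(Add(Pow(Add(Mul(Rational(1, 4), -19), 428), -1), -459), -1))) = Mul(Mul(12, Pow(Add(1, 120), -1), -33), Add(-351, Pow(Add(Pow(Add(Rational(-19, 4), 428), -1), -459), -1))) = Mul(Mul(12, Pow(121, -1), -33), Add(-351, Pow(Add(Pow(Rational(1693, 4), -1), -459), -1))) = Mul(Mul(12, Rational(1, 121), -33), Add(-351, Pow(Add(Rational(4, 1693), -459), -1))) = Mul(Rational(-36, 11), Add(-351, Pow(Rational(-777083, 1693), -1))) = Mul(Rational(-36, 11), Add(-351, Rational(-1693, 777083))) = Mul(Rational(-36, 11), Rational(-272757826, 777083)) = Rational(892661976, 777083)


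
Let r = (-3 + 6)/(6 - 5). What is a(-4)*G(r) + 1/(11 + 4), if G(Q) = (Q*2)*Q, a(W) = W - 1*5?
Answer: -2429/15 ≈ -161.93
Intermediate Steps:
r = 3 (r = 3/1 = 3*1 = 3)
a(W) = -5 + W (a(W) = W - 5 = -5 + W)
G(Q) = 2*Q**2 (G(Q) = (2*Q)*Q = 2*Q**2)
a(-4)*G(r) + 1/(11 + 4) = (-5 - 4)*(2*3**2) + 1/(11 + 4) = -18*9 + 1/15 = -9*18 + 1/15 = -162 + 1/15 = -2429/15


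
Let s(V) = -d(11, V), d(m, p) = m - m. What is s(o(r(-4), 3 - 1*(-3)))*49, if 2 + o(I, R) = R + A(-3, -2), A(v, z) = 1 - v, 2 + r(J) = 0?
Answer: 0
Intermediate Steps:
r(J) = -2 (r(J) = -2 + 0 = -2)
d(m, p) = 0
o(I, R) = 2 + R (o(I, R) = -2 + (R + (1 - 1*(-3))) = -2 + (R + (1 + 3)) = -2 + (R + 4) = -2 + (4 + R) = 2 + R)
s(V) = 0 (s(V) = -1*0 = 0)
s(o(r(-4), 3 - 1*(-3)))*49 = 0*49 = 0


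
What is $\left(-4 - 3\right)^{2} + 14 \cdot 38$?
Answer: $581$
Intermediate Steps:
$\left(-4 - 3\right)^{2} + 14 \cdot 38 = \left(-7\right)^{2} + 532 = 49 + 532 = 581$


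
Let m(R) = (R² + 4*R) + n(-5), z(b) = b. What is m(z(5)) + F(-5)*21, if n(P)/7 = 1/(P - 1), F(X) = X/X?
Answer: 389/6 ≈ 64.833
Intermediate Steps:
F(X) = 1
n(P) = 7/(-1 + P) (n(P) = 7/(P - 1) = 7/(-1 + P))
m(R) = -7/6 + R² + 4*R (m(R) = (R² + 4*R) + 7/(-1 - 5) = (R² + 4*R) + 7/(-6) = (R² + 4*R) + 7*(-⅙) = (R² + 4*R) - 7/6 = -7/6 + R² + 4*R)
m(z(5)) + F(-5)*21 = (-7/6 + 5² + 4*5) + 1*21 = (-7/6 + 25 + 20) + 21 = 263/6 + 21 = 389/6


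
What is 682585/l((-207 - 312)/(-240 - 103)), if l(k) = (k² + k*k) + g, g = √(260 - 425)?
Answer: 14420769561124710/858011260483 - 9447855024094585*I*√165/2574033781449 ≈ 16807.0 - 47148.0*I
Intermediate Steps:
g = I*√165 (g = √(-165) = I*√165 ≈ 12.845*I)
l(k) = 2*k² + I*√165 (l(k) = (k² + k*k) + I*√165 = (k² + k²) + I*√165 = 2*k² + I*√165)
682585/l((-207 - 312)/(-240 - 103)) = 682585/(2*((-207 - 312)/(-240 - 103))² + I*√165) = 682585/(2*(-519/(-343))² + I*√165) = 682585/(2*(-519*(-1/343))² + I*√165) = 682585/(2*(519/343)² + I*√165) = 682585/(2*(269361/117649) + I*√165) = 682585/(538722/117649 + I*√165)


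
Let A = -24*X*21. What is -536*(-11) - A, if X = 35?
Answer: 23536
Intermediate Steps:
A = -17640 (A = -24*35*21 = -840*21 = -17640)
-536*(-11) - A = -536*(-11) - 1*(-17640) = 5896 + 17640 = 23536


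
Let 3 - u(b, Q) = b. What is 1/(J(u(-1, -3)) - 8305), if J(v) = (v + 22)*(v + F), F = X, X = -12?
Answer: -1/8513 ≈ -0.00011747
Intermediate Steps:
u(b, Q) = 3 - b
F = -12
J(v) = (-12 + v)*(22 + v) (J(v) = (v + 22)*(v - 12) = (22 + v)*(-12 + v) = (-12 + v)*(22 + v))
1/(J(u(-1, -3)) - 8305) = 1/((-264 + (3 - 1*(-1))² + 10*(3 - 1*(-1))) - 8305) = 1/((-264 + (3 + 1)² + 10*(3 + 1)) - 8305) = 1/((-264 + 4² + 10*4) - 8305) = 1/((-264 + 16 + 40) - 8305) = 1/(-208 - 8305) = 1/(-8513) = -1/8513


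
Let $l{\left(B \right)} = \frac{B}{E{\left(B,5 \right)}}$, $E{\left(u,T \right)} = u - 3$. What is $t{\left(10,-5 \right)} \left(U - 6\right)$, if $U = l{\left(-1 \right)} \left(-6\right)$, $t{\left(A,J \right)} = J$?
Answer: $\frac{75}{2} \approx 37.5$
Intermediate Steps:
$E{\left(u,T \right)} = -3 + u$
$l{\left(B \right)} = \frac{B}{-3 + B}$
$U = - \frac{3}{2}$ ($U = - \frac{1}{-3 - 1} \left(-6\right) = - \frac{1}{-4} \left(-6\right) = \left(-1\right) \left(- \frac{1}{4}\right) \left(-6\right) = \frac{1}{4} \left(-6\right) = - \frac{3}{2} \approx -1.5$)
$t{\left(10,-5 \right)} \left(U - 6\right) = - 5 \left(- \frac{3}{2} - 6\right) = \left(-5\right) \left(- \frac{15}{2}\right) = \frac{75}{2}$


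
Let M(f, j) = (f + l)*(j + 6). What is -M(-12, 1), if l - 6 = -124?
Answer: 910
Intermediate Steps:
l = -118 (l = 6 - 124 = -118)
M(f, j) = (-118 + f)*(6 + j) (M(f, j) = (f - 118)*(j + 6) = (-118 + f)*(6 + j))
-M(-12, 1) = -(-708 - 118*1 + 6*(-12) - 12*1) = -(-708 - 118 - 72 - 12) = -1*(-910) = 910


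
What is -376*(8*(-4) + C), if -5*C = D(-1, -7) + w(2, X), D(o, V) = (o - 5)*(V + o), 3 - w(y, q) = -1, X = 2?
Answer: 79712/5 ≈ 15942.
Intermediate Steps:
w(y, q) = 4 (w(y, q) = 3 - 1*(-1) = 3 + 1 = 4)
D(o, V) = (-5 + o)*(V + o)
C = -52/5 (C = -(((-1)**2 - 5*(-7) - 5*(-1) - 7*(-1)) + 4)/5 = -((1 + 35 + 5 + 7) + 4)/5 = -(48 + 4)/5 = -1/5*52 = -52/5 ≈ -10.400)
-376*(8*(-4) + C) = -376*(8*(-4) - 52/5) = -376*(-32 - 52/5) = -376*(-212/5) = 79712/5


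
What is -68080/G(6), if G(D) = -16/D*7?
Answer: 25530/7 ≈ 3647.1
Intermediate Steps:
G(D) = -112/D
-68080/G(6) = -68080/((-112/6)) = -68080/((-112*1/6)) = -68080/(-56/3) = -68080*(-3/56) = 25530/7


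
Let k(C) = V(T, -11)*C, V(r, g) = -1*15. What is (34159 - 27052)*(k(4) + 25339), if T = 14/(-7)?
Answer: 179657853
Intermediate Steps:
T = -2 (T = 14*(-⅐) = -2)
V(r, g) = -15
k(C) = -15*C
(34159 - 27052)*(k(4) + 25339) = (34159 - 27052)*(-15*4 + 25339) = 7107*(-60 + 25339) = 7107*25279 = 179657853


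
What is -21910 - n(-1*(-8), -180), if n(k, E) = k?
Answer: -21918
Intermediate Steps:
-21910 - n(-1*(-8), -180) = -21910 - (-1)*(-8) = -21910 - 1*8 = -21910 - 8 = -21918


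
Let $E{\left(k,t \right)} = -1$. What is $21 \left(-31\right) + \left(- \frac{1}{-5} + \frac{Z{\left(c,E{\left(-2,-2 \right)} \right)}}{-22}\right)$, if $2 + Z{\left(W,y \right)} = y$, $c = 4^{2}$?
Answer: $- \frac{71573}{110} \approx -650.66$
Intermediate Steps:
$c = 16$
$Z{\left(W,y \right)} = -2 + y$
$21 \left(-31\right) + \left(- \frac{1}{-5} + \frac{Z{\left(c,E{\left(-2,-2 \right)} \right)}}{-22}\right) = 21 \left(-31\right) + \left(- \frac{1}{-5} + \frac{-2 - 1}{-22}\right) = -651 - - \frac{37}{110} = -651 + \left(\frac{1}{5} + \frac{3}{22}\right) = -651 + \frac{37}{110} = - \frac{71573}{110}$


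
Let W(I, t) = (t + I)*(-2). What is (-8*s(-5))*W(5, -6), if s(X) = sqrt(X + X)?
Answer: -16*I*sqrt(10) ≈ -50.596*I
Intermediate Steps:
s(X) = sqrt(2)*sqrt(X) (s(X) = sqrt(2*X) = sqrt(2)*sqrt(X))
W(I, t) = -2*I - 2*t (W(I, t) = (I + t)*(-2) = -2*I - 2*t)
(-8*s(-5))*W(5, -6) = (-8*sqrt(2)*sqrt(-5))*(-2*5 - 2*(-6)) = (-8*sqrt(2)*I*sqrt(5))*(-10 + 12) = -8*I*sqrt(10)*2 = -16*I*sqrt(10)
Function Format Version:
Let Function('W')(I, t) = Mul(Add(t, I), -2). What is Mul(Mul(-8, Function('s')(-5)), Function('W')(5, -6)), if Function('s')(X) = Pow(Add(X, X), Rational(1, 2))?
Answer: Mul(-16, I, Pow(10, Rational(1, 2))) ≈ Mul(-50.596, I)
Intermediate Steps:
Function('s')(X) = Mul(Pow(2, Rational(1, 2)), Pow(X, Rational(1, 2))) (Function('s')(X) = Pow(Mul(2, X), Rational(1, 2)) = Mul(Pow(2, Rational(1, 2)), Pow(X, Rational(1, 2))))
Function('W')(I, t) = Add(Mul(-2, I), Mul(-2, t)) (Function('W')(I, t) = Mul(Add(I, t), -2) = Add(Mul(-2, I), Mul(-2, t)))
Mul(Mul(-8, Function('s')(-5)), Function('W')(5, -6)) = Mul(Mul(-8, Mul(Pow(2, Rational(1, 2)), Pow(-5, Rational(1, 2)))), Add(Mul(-2, 5), Mul(-2, -6))) = Mul(Mul(-8, Mul(Pow(2, Rational(1, 2)), Mul(I, Pow(5, Rational(1, 2))))), Add(-10, 12)) = Mul(Mul(-8, Mul(I, Pow(10, Rational(1, 2)))), 2) = Mul(Mul(-8, I, Pow(10, Rational(1, 2))), 2) = Mul(-16, I, Pow(10, Rational(1, 2)))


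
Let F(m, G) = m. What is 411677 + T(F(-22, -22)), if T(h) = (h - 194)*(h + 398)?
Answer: 330461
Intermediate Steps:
T(h) = (-194 + h)*(398 + h)
411677 + T(F(-22, -22)) = 411677 + (-77212 + (-22)² + 204*(-22)) = 411677 + (-77212 + 484 - 4488) = 411677 - 81216 = 330461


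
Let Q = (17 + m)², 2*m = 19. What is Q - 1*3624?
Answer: -11687/4 ≈ -2921.8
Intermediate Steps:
m = 19/2 (m = (½)*19 = 19/2 ≈ 9.5000)
Q = 2809/4 (Q = (17 + 19/2)² = (53/2)² = 2809/4 ≈ 702.25)
Q - 1*3624 = 2809/4 - 1*3624 = 2809/4 - 3624 = -11687/4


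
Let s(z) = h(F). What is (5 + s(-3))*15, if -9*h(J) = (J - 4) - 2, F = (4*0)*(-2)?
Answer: 85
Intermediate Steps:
F = 0 (F = 0*(-2) = 0)
h(J) = 2/3 - J/9 (h(J) = -((J - 4) - 2)/9 = -((-4 + J) - 2)/9 = -(-6 + J)/9 = 2/3 - J/9)
s(z) = 2/3 (s(z) = 2/3 - 1/9*0 = 2/3 + 0 = 2/3)
(5 + s(-3))*15 = (5 + 2/3)*15 = (17/3)*15 = 85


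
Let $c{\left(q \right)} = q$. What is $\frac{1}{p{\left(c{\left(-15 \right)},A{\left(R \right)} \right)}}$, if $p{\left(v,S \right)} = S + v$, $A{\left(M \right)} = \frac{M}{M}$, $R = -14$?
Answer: $- \frac{1}{14} \approx -0.071429$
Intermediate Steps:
$A{\left(M \right)} = 1$
$\frac{1}{p{\left(c{\left(-15 \right)},A{\left(R \right)} \right)}} = \frac{1}{1 - 15} = \frac{1}{-14} = - \frac{1}{14}$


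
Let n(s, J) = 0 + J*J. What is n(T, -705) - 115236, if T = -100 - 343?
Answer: 381789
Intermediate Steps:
T = -443
n(s, J) = J**2 (n(s, J) = 0 + J**2 = J**2)
n(T, -705) - 115236 = (-705)**2 - 115236 = 497025 - 115236 = 381789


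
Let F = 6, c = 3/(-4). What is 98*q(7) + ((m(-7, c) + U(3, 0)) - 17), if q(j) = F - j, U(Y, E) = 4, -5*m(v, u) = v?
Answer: -548/5 ≈ -109.60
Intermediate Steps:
c = -¾ (c = 3*(-¼) = -¾ ≈ -0.75000)
m(v, u) = -v/5
q(j) = 6 - j
98*q(7) + ((m(-7, c) + U(3, 0)) - 17) = 98*(6 - 1*7) + ((-⅕*(-7) + 4) - 17) = 98*(6 - 7) + ((7/5 + 4) - 17) = 98*(-1) + (27/5 - 17) = -98 - 58/5 = -548/5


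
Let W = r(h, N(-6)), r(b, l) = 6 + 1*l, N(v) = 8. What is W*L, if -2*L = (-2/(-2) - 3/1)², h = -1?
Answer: -28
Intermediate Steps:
L = -2 (L = -(-2/(-2) - 3/1)²/2 = -(-2*(-½) - 3*1)²/2 = -(1 - 3)²/2 = -½*(-2)² = -½*4 = -2)
r(b, l) = 6 + l
W = 14 (W = 6 + 8 = 14)
W*L = 14*(-2) = -28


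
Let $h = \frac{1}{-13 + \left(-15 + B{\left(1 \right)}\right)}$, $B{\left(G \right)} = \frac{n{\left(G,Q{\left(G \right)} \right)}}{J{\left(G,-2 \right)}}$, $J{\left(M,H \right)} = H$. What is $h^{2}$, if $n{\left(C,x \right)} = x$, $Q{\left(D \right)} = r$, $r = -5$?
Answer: $\frac{4}{2601} \approx 0.0015379$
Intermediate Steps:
$Q{\left(D \right)} = -5$
$B{\left(G \right)} = \frac{5}{2}$ ($B{\left(G \right)} = - \frac{5}{-2} = \left(-5\right) \left(- \frac{1}{2}\right) = \frac{5}{2}$)
$h = - \frac{2}{51}$ ($h = \frac{1}{-13 + \left(-15 + \frac{5}{2}\right)} = \frac{1}{-13 - \frac{25}{2}} = \frac{1}{- \frac{51}{2}} = - \frac{2}{51} \approx -0.039216$)
$h^{2} = \left(- \frac{2}{51}\right)^{2} = \frac{4}{2601}$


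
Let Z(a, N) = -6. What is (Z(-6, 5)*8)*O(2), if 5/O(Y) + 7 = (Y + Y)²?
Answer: -80/3 ≈ -26.667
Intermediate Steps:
O(Y) = 5/(-7 + 4*Y²) (O(Y) = 5/(-7 + (Y + Y)²) = 5/(-7 + (2*Y)²) = 5/(-7 + 4*Y²))
(Z(-6, 5)*8)*O(2) = (-6*8)*(5/(-7 + 4*2²)) = -240/(-7 + 4*4) = -240/(-7 + 16) = -240/9 = -48*5/9 = -80/3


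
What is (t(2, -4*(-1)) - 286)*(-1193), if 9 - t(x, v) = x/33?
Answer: 10907599/33 ≈ 3.3053e+5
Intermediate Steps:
t(x, v) = 9 - x/33
(t(2, -4*(-1)) - 286)*(-1193) = ((9 - 1/33*2) - 286)*(-1193) = ((9 - 2/33) - 286)*(-1193) = (295/33 - 286)*(-1193) = -9143/33*(-1193) = 10907599/33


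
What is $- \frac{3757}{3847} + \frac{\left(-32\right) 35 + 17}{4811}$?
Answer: $- \frac{22318168}{18507917} \approx -1.2059$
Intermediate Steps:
$- \frac{3757}{3847} + \frac{\left(-32\right) 35 + 17}{4811} = \left(-3757\right) \frac{1}{3847} + \left(-1120 + 17\right) \frac{1}{4811} = - \frac{3757}{3847} - \frac{1103}{4811} = - \frac{22318168}{18507917}$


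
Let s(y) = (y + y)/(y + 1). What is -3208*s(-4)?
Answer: -25664/3 ≈ -8554.7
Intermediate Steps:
s(y) = 2*y/(1 + y) (s(y) = (2*y)/(1 + y) = 2*y/(1 + y))
-3208*s(-4) = -6416*(-4)/(1 - 4) = -6416*(-4)/(-3) = -6416*(-4)*(-1)/3 = -3208*8/3 = -25664/3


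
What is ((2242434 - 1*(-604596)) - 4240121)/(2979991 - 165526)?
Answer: -1393091/2814465 ≈ -0.49498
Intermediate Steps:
((2242434 - 1*(-604596)) - 4240121)/(2979991 - 165526) = ((2242434 + 604596) - 4240121)/2814465 = (2847030 - 4240121)*(1/2814465) = -1393091*1/2814465 = -1393091/2814465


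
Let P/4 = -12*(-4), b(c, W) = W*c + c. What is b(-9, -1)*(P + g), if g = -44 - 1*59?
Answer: 0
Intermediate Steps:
b(c, W) = c + W*c
g = -103 (g = -44 - 59 = -103)
P = 192 (P = 4*(-12*(-4)) = 4*48 = 192)
b(-9, -1)*(P + g) = (-9*(1 - 1))*(192 - 103) = -9*0*89 = 0*89 = 0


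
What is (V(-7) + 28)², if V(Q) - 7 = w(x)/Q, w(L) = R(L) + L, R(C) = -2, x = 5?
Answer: 58564/49 ≈ 1195.2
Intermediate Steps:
w(L) = -2 + L
V(Q) = 7 + 3/Q (V(Q) = 7 + (-2 + 5)/Q = 7 + 3/Q)
(V(-7) + 28)² = ((7 + 3/(-7)) + 28)² = ((7 + 3*(-⅐)) + 28)² = ((7 - 3/7) + 28)² = (46/7 + 28)² = (242/7)² = 58564/49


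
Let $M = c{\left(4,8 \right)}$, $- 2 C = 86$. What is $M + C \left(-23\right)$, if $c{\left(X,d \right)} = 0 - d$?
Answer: $981$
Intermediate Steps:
$C = -43$ ($C = \left(- \frac{1}{2}\right) 86 = -43$)
$c{\left(X,d \right)} = - d$
$M = -8$ ($M = \left(-1\right) 8 = -8$)
$M + C \left(-23\right) = -8 - -989 = -8 + 989 = 981$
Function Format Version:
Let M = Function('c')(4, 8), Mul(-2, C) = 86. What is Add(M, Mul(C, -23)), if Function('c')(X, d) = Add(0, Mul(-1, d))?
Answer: 981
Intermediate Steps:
C = -43 (C = Mul(Rational(-1, 2), 86) = -43)
Function('c')(X, d) = Mul(-1, d)
M = -8 (M = Mul(-1, 8) = -8)
Add(M, Mul(C, -23)) = Add(-8, Mul(-43, -23)) = Add(-8, 989) = 981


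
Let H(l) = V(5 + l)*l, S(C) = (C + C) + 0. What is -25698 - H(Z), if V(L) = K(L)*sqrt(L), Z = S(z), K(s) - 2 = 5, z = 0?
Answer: -25698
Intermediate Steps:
S(C) = 2*C (S(C) = 2*C + 0 = 2*C)
K(s) = 7 (K(s) = 2 + 5 = 7)
Z = 0 (Z = 2*0 = 0)
V(L) = 7*sqrt(L)
H(l) = 7*l*sqrt(5 + l) (H(l) = (7*sqrt(5 + l))*l = 7*l*sqrt(5 + l))
-25698 - H(Z) = -25698 - 7*0*sqrt(5 + 0) = -25698 - 7*0*sqrt(5) = -25698 - 1*0 = -25698 + 0 = -25698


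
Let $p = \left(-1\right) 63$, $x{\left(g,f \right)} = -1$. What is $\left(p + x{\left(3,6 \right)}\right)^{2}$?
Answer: $4096$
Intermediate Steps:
$p = -63$
$\left(p + x{\left(3,6 \right)}\right)^{2} = \left(-63 - 1\right)^{2} = \left(-64\right)^{2} = 4096$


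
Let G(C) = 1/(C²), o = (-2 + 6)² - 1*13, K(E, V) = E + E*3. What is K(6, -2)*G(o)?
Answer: 8/3 ≈ 2.6667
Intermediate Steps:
K(E, V) = 4*E (K(E, V) = E + 3*E = 4*E)
o = 3 (o = 4² - 13 = 16 - 13 = 3)
G(C) = C⁻²
K(6, -2)*G(o) = (4*6)/3² = 24*(⅑) = 8/3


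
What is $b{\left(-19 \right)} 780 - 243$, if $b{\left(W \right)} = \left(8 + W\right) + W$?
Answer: $-23643$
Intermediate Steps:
$b{\left(W \right)} = 8 + 2 W$
$b{\left(-19 \right)} 780 - 243 = \left(8 + 2 \left(-19\right)\right) 780 - 243 = \left(8 - 38\right) 780 - 243 = \left(-30\right) 780 - 243 = -23400 - 243 = -23643$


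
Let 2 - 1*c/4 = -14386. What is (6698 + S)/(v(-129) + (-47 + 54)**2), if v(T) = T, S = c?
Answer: -6425/8 ≈ -803.13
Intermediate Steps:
c = 57552 (c = 8 - 4*(-14386) = 8 + 57544 = 57552)
S = 57552
(6698 + S)/(v(-129) + (-47 + 54)**2) = (6698 + 57552)/(-129 + (-47 + 54)**2) = 64250/(-129 + 7**2) = 64250/(-129 + 49) = 64250/(-80) = 64250*(-1/80) = -6425/8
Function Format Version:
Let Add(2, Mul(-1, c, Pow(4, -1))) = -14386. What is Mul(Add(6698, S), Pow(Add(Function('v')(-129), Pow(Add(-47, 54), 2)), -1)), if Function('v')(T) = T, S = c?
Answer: Rational(-6425, 8) ≈ -803.13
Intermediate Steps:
c = 57552 (c = Add(8, Mul(-4, -14386)) = Add(8, 57544) = 57552)
S = 57552
Mul(Add(6698, S), Pow(Add(Function('v')(-129), Pow(Add(-47, 54), 2)), -1)) = Mul(Add(6698, 57552), Pow(Add(-129, Pow(Add(-47, 54), 2)), -1)) = Mul(64250, Pow(Add(-129, Pow(7, 2)), -1)) = Mul(64250, Pow(Add(-129, 49), -1)) = Mul(64250, Pow(-80, -1)) = Mul(64250, Rational(-1, 80)) = Rational(-6425, 8)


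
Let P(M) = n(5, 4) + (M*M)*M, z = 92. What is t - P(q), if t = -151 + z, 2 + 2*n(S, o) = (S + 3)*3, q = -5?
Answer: 55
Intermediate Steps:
n(S, o) = 7/2 + 3*S/2 (n(S, o) = -1 + ((S + 3)*3)/2 = -1 + ((3 + S)*3)/2 = -1 + (9 + 3*S)/2 = -1 + (9/2 + 3*S/2) = 7/2 + 3*S/2)
P(M) = 11 + M³ (P(M) = (7/2 + (3/2)*5) + (M*M)*M = (7/2 + 15/2) + M²*M = 11 + M³)
t = -59 (t = -151 + 92 = -59)
t - P(q) = -59 - (11 + (-5)³) = -59 - (11 - 125) = -59 - 1*(-114) = -59 + 114 = 55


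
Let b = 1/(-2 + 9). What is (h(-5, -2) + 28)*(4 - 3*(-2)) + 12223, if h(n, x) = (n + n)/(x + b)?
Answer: 163239/13 ≈ 12557.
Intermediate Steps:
b = ⅐ (b = 1/7 = ⅐ ≈ 0.14286)
h(n, x) = 2*n/(⅐ + x) (h(n, x) = (n + n)/(x + ⅐) = (2*n)/(⅐ + x) = 2*n/(⅐ + x))
(h(-5, -2) + 28)*(4 - 3*(-2)) + 12223 = (14*(-5)/(1 + 7*(-2)) + 28)*(4 - 3*(-2)) + 12223 = (14*(-5)/(1 - 14) + 28)*(4 + 6) + 12223 = (14*(-5)/(-13) + 28)*10 + 12223 = (14*(-5)*(-1/13) + 28)*10 + 12223 = (70/13 + 28)*10 + 12223 = (434/13)*10 + 12223 = 4340/13 + 12223 = 163239/13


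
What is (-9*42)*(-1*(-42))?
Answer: -15876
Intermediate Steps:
(-9*42)*(-1*(-42)) = -378*42 = -15876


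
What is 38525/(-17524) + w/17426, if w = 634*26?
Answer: -191235517/152686612 ≈ -1.2525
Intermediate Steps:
w = 16484
38525/(-17524) + w/17426 = 38525/(-17524) + 16484/17426 = 38525*(-1/17524) + 16484*(1/17426) = -38525/17524 + 8242/8713 = -191235517/152686612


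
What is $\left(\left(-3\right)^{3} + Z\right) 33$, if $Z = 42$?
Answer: $495$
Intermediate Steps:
$\left(\left(-3\right)^{3} + Z\right) 33 = \left(\left(-3\right)^{3} + 42\right) 33 = \left(-27 + 42\right) 33 = 15 \cdot 33 = 495$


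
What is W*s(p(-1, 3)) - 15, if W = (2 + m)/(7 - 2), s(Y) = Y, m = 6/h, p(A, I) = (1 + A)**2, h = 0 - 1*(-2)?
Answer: -15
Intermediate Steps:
h = 2 (h = 0 + 2 = 2)
m = 3 (m = 6/2 = 6*(1/2) = 3)
W = 1 (W = (2 + 3)/(7 - 2) = 5/5 = 5*(1/5) = 1)
W*s(p(-1, 3)) - 15 = 1*(1 - 1)**2 - 15 = 1*0**2 - 15 = 1*0 - 15 = 0 - 15 = -15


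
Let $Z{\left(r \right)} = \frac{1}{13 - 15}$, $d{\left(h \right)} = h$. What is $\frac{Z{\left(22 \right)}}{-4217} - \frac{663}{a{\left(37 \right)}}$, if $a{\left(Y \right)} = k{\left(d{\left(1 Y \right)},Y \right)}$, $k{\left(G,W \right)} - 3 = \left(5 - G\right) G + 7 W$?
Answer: $\frac{1398166}{1944037} \approx 0.71921$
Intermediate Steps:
$Z{\left(r \right)} = - \frac{1}{2}$ ($Z{\left(r \right)} = \frac{1}{-2} = - \frac{1}{2}$)
$k{\left(G,W \right)} = 3 + 7 W + G \left(5 - G\right)$ ($k{\left(G,W \right)} = 3 + \left(\left(5 - G\right) G + 7 W\right) = 3 + \left(G \left(5 - G\right) + 7 W\right) = 3 + \left(7 W + G \left(5 - G\right)\right) = 3 + 7 W + G \left(5 - G\right)$)
$a{\left(Y \right)} = 3 - Y^{2} + 12 Y$ ($a{\left(Y \right)} = 3 - \left(1 Y\right)^{2} + 5 \cdot 1 Y + 7 Y = 3 - Y^{2} + 5 Y + 7 Y = 3 - Y^{2} + 12 Y$)
$\frac{Z{\left(22 \right)}}{-4217} - \frac{663}{a{\left(37 \right)}} = - \frac{1}{2 \left(-4217\right)} - \frac{663}{3 - 37^{2} + 12 \cdot 37} = \left(- \frac{1}{2}\right) \left(- \frac{1}{4217}\right) - \frac{663}{3 - 1369 + 444} = \frac{1}{8434} - \frac{663}{3 - 1369 + 444} = \frac{1}{8434} - \frac{663}{-922} = \frac{1}{8434} - - \frac{663}{922} = \frac{1}{8434} + \frac{663}{922} = \frac{1398166}{1944037}$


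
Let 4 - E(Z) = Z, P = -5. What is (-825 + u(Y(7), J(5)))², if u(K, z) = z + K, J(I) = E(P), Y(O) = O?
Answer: 654481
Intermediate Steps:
E(Z) = 4 - Z
J(I) = 9 (J(I) = 4 - 1*(-5) = 4 + 5 = 9)
u(K, z) = K + z
(-825 + u(Y(7), J(5)))² = (-825 + (7 + 9))² = (-825 + 16)² = (-809)² = 654481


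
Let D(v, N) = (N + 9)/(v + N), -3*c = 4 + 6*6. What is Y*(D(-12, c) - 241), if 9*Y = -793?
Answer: 4838093/228 ≈ 21220.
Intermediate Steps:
Y = -793/9 (Y = (⅑)*(-793) = -793/9 ≈ -88.111)
c = -40/3 (c = -(4 + 6*6)/3 = -(4 + 36)/3 = -⅓*40 = -40/3 ≈ -13.333)
D(v, N) = (9 + N)/(N + v)
Y*(D(-12, c) - 241) = -793*((9 - 40/3)/(-40/3 - 12) - 241)/9 = -793*(-13/3/(-76/3) - 241)/9 = -793*(-3/76*(-13/3) - 241)/9 = -793*(13/76 - 241)/9 = -793/9*(-18303/76) = 4838093/228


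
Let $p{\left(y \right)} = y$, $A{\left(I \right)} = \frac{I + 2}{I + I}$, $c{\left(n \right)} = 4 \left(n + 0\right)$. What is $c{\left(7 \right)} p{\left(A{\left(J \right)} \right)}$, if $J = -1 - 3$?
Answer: $7$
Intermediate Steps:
$c{\left(n \right)} = 4 n$
$J = -4$ ($J = -1 - 3 = -4$)
$A{\left(I \right)} = \frac{2 + I}{2 I}$
$c{\left(7 \right)} p{\left(A{\left(J \right)} \right)} = 4 \cdot 7 \frac{2 - 4}{2 \left(-4\right)} = 28 \cdot \frac{1}{2} \left(- \frac{1}{4}\right) \left(-2\right) = 28 \cdot \frac{1}{4} = 7$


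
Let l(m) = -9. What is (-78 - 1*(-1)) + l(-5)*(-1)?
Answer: -68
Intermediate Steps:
(-78 - 1*(-1)) + l(-5)*(-1) = (-78 - 1*(-1)) - 9*(-1) = (-78 + 1) + 9 = -77 + 9 = -68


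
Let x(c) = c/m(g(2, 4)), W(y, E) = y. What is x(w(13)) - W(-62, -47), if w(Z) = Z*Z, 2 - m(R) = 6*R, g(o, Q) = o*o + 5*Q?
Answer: 8635/142 ≈ 60.810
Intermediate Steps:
g(o, Q) = o² + 5*Q
m(R) = 2 - 6*R
w(Z) = Z²
x(c) = -c/142 (x(c) = c/(2 - 6*(2² + 5*4)) = c/(2 - 6*(4 + 20)) = c/(2 - 6*24) = c/(2 - 144) = c/(-142) = c*(-1/142) = -c/142)
x(w(13)) - W(-62, -47) = -1/142*13² - 1*(-62) = -1/142*169 + 62 = -169/142 + 62 = 8635/142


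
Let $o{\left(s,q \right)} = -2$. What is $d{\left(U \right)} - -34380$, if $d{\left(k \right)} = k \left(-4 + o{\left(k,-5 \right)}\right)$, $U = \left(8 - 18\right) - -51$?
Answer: $34134$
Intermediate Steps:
$U = 41$ ($U = \left(8 - 18\right) + 51 = -10 + 51 = 41$)
$d{\left(k \right)} = - 6 k$ ($d{\left(k \right)} = k \left(-4 - 2\right) = k \left(-6\right) = - 6 k$)
$d{\left(U \right)} - -34380 = \left(-6\right) 41 - -34380 = -246 + 34380 = 34134$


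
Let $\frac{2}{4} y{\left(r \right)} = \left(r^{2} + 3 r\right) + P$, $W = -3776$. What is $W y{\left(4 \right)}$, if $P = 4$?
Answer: $-241664$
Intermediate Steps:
$y{\left(r \right)} = 8 + 2 r^{2} + 6 r$ ($y{\left(r \right)} = 2 \left(\left(r^{2} + 3 r\right) + 4\right) = 2 \left(4 + r^{2} + 3 r\right) = 8 + 2 r^{2} + 6 r$)
$W y{\left(4 \right)} = - 3776 \left(8 + 2 \cdot 4^{2} + 6 \cdot 4\right) = - 3776 \left(8 + 2 \cdot 16 + 24\right) = - 3776 \left(8 + 32 + 24\right) = \left(-3776\right) 64 = -241664$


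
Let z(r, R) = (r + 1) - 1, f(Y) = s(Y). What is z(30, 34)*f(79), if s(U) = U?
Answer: 2370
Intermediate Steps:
f(Y) = Y
z(r, R) = r (z(r, R) = (1 + r) - 1 = r)
z(30, 34)*f(79) = 30*79 = 2370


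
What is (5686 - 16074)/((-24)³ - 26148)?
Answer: 2597/9993 ≈ 0.25988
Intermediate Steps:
(5686 - 16074)/((-24)³ - 26148) = -10388/(-13824 - 26148) = -10388/(-39972) = -10388*(-1/39972) = 2597/9993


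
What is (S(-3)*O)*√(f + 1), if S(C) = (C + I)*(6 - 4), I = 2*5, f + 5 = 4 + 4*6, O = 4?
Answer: 112*√6 ≈ 274.34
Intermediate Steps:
f = 23 (f = -5 + (4 + 4*6) = -5 + (4 + 24) = -5 + 28 = 23)
I = 10
S(C) = 20 + 2*C (S(C) = (C + 10)*(6 - 4) = (10 + C)*2 = 20 + 2*C)
(S(-3)*O)*√(f + 1) = ((20 + 2*(-3))*4)*√(23 + 1) = ((20 - 6)*4)*√24 = (14*4)*(2*√6) = 56*(2*√6) = 112*√6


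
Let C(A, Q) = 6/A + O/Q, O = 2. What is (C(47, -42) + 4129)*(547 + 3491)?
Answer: 5485491092/329 ≈ 1.6673e+7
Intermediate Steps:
C(A, Q) = 2/Q + 6/A (C(A, Q) = 6/A + 2/Q = 2/Q + 6/A)
(C(47, -42) + 4129)*(547 + 3491) = ((2/(-42) + 6/47) + 4129)*(547 + 3491) = ((2*(-1/42) + 6*(1/47)) + 4129)*4038 = ((-1/21 + 6/47) + 4129)*4038 = (79/987 + 4129)*4038 = (4075402/987)*4038 = 5485491092/329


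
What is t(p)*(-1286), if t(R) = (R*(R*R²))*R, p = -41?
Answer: 148991074486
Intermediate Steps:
t(R) = R⁵ (t(R) = (R*R³)*R = R⁴*R = R⁵)
t(p)*(-1286) = (-41)⁵*(-1286) = -115856201*(-1286) = 148991074486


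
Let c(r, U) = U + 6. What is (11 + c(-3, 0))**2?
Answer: 289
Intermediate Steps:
c(r, U) = 6 + U
(11 + c(-3, 0))**2 = (11 + (6 + 0))**2 = (11 + 6)**2 = 17**2 = 289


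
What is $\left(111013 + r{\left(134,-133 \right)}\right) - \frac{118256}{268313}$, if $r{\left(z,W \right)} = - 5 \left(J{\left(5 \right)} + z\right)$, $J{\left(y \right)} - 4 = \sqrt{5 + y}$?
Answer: $\frac{29600976843}{268313} - 5 \sqrt{10} \approx 1.1031 \cdot 10^{5}$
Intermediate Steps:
$J{\left(y \right)} = 4 + \sqrt{5 + y}$
$r{\left(z,W \right)} = -20 - 5 z - 5 \sqrt{10}$ ($r{\left(z,W \right)} = - 5 \left(\left(4 + \sqrt{5 + 5}\right) + z\right) = - 5 \left(\left(4 + \sqrt{10}\right) + z\right) = - 5 \left(4 + z + \sqrt{10}\right) = -20 - 5 z - 5 \sqrt{10}$)
$\left(111013 + r{\left(134,-133 \right)}\right) - \frac{118256}{268313} = \left(111013 - \left(690 + 5 \sqrt{10}\right)\right) - \frac{118256}{268313} = \left(110323 - 5 \sqrt{10}\right) - \frac{118256}{268313} = \frac{29600976843}{268313} - 5 \sqrt{10}$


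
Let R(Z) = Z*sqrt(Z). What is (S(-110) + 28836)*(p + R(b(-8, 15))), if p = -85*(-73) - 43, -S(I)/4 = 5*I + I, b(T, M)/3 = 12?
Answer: 200753928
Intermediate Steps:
b(T, M) = 36 (b(T, M) = 3*12 = 36)
R(Z) = Z**(3/2)
S(I) = -24*I (S(I) = -4*(5*I + I) = -24*I)
p = 6162 (p = 6205 - 43 = 6162)
(S(-110) + 28836)*(p + R(b(-8, 15))) = (-24*(-110) + 28836)*(6162 + 36**(3/2)) = (2640 + 28836)*(6162 + 216) = 31476*6378 = 200753928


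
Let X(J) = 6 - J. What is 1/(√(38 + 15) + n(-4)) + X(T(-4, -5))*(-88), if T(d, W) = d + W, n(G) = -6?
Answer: -22434/17 + √53/17 ≈ -1319.2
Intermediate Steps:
T(d, W) = W + d
1/(√(38 + 15) + n(-4)) + X(T(-4, -5))*(-88) = 1/(√(38 + 15) - 6) + (6 - (-5 - 4))*(-88) = 1/(√53 - 6) + (6 - 1*(-9))*(-88) = 1/(-6 + √53) + (6 + 9)*(-88) = 1/(-6 + √53) + 15*(-88) = 1/(-6 + √53) - 1320 = -1320 + 1/(-6 + √53)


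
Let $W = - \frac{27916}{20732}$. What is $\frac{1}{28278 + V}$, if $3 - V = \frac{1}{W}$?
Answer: $\frac{6979}{197378282} \approx 3.5358 \cdot 10^{-5}$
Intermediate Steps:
$W = - \frac{6979}{5183}$ ($W = \left(-27916\right) \frac{1}{20732} = - \frac{6979}{5183} \approx -1.3465$)
$V = \frac{26120}{6979}$ ($V = 3 - \frac{1}{- \frac{6979}{5183}} = 3 - - \frac{5183}{6979} = 3 + \frac{5183}{6979} = \frac{26120}{6979} \approx 3.7427$)
$\frac{1}{28278 + V} = \frac{1}{28278 + \frac{26120}{6979}} = \frac{1}{\frac{197378282}{6979}} = \frac{6979}{197378282}$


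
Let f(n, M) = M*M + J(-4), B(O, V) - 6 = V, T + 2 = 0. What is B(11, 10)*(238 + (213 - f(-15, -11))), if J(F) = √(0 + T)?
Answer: 5280 - 16*I*√2 ≈ 5280.0 - 22.627*I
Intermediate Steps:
T = -2 (T = -2 + 0 = -2)
B(O, V) = 6 + V
J(F) = I*√2 (J(F) = √(0 - 2) = √(-2) = I*√2)
f(n, M) = M² + I*√2 (f(n, M) = M*M + I*√2 = M² + I*√2)
B(11, 10)*(238 + (213 - f(-15, -11))) = (6 + 10)*(238 + (213 - ((-11)² + I*√2))) = 16*(238 + (213 - (121 + I*√2))) = 16*(238 + (213 + (-121 - I*√2))) = 16*(238 + (92 - I*√2)) = 16*(330 - I*√2) = 5280 - 16*I*√2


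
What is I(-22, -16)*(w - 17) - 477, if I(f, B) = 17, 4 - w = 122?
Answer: -2772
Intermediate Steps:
w = -118 (w = 4 - 1*122 = 4 - 122 = -118)
I(-22, -16)*(w - 17) - 477 = 17*(-118 - 17) - 477 = 17*(-135) - 477 = -2295 - 477 = -2772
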